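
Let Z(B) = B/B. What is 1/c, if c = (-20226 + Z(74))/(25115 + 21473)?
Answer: -46588/20225 ≈ -2.3035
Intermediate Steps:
Z(B) = 1
c = -20225/46588 (c = (-20226 + 1)/(25115 + 21473) = -20225/46588 ≈ -0.43412)
1/c = 1/(-20225/46588) = -46588/20225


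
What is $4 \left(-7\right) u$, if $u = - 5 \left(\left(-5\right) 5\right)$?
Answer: $-3500$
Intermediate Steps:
$u = 125$ ($u = \left(-5\right) \left(-25\right) = 125$)
$4 \left(-7\right) u = 4 \left(-7\right) 125 = \left(-28\right) 125 = -3500$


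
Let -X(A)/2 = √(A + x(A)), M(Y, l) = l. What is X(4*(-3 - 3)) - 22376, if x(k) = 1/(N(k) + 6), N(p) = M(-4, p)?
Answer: -22376 - I*√866/3 ≈ -22376.0 - 9.8093*I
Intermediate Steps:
N(p) = p
x(k) = 1/(6 + k) (x(k) = 1/(k + 6) = 1/(6 + k))
X(A) = -2*√(A + 1/(6 + A))
X(4*(-3 - 3)) - 22376 = -2*√(1 + (4*(-3 - 3))*(6 + 4*(-3 - 3)))*(I/√(-6 - 4*(-3 - 3))) - 22376 = -2*√(1 + (4*(-6))*(6 + 4*(-6)))*(I*√2/6) - 22376 = -2*√(1 - 24*(6 - 24))*(I*√2/6) - 22376 = -2*√(1 - 24*(-18))*(I*√2/6) - 22376 = -2*I*√2*√(1 + 432)/6 - 22376 = -2*I*√866/6 - 22376 = -I*√866/3 - 22376 = -22376 - I*√866/3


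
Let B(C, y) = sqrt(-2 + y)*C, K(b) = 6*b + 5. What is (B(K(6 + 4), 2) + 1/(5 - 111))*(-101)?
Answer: 101/106 ≈ 0.95283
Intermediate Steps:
K(b) = 5 + 6*b
B(C, y) = C*sqrt(-2 + y)
(B(K(6 + 4), 2) + 1/(5 - 111))*(-101) = ((5 + 6*(6 + 4))*sqrt(-2 + 2) + 1/(5 - 111))*(-101) = ((5 + 6*10)*sqrt(0) + 1/(-106))*(-101) = ((5 + 60)*0 - 1/106)*(-101) = (65*0 - 1/106)*(-101) = (0 - 1/106)*(-101) = -1/106*(-101) = 101/106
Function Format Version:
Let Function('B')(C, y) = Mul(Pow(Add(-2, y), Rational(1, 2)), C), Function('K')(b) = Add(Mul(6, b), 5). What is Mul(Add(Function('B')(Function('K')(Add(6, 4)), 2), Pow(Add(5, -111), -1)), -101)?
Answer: Rational(101, 106) ≈ 0.95283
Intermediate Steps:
Function('K')(b) = Add(5, Mul(6, b))
Function('B')(C, y) = Mul(C, Pow(Add(-2, y), Rational(1, 2)))
Mul(Add(Function('B')(Function('K')(Add(6, 4)), 2), Pow(Add(5, -111), -1)), -101) = Mul(Add(Mul(Add(5, Mul(6, Add(6, 4))), Pow(Add(-2, 2), Rational(1, 2))), Pow(Add(5, -111), -1)), -101) = Mul(Add(Mul(Add(5, Mul(6, 10)), Pow(0, Rational(1, 2))), Pow(-106, -1)), -101) = Mul(Add(Mul(Add(5, 60), 0), Rational(-1, 106)), -101) = Mul(Add(Mul(65, 0), Rational(-1, 106)), -101) = Mul(Add(0, Rational(-1, 106)), -101) = Mul(Rational(-1, 106), -101) = Rational(101, 106)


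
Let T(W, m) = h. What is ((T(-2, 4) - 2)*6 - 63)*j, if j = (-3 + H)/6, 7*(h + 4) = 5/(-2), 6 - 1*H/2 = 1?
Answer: -118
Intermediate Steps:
H = 10 (H = 12 - 2*1 = 12 - 2 = 10)
h = -61/14 (h = -4 + (5/(-2))/7 = -4 + (5*(-½))/7 = -4 + (⅐)*(-5/2) = -4 - 5/14 = -61/14 ≈ -4.3571)
T(W, m) = -61/14
j = 7/6 (j = (-3 + 10)/6 = 7*(⅙) = 7/6 ≈ 1.1667)
((T(-2, 4) - 2)*6 - 63)*j = ((-61/14 - 2)*6 - 63)*(7/6) = (-89/14*6 - 63)*(7/6) = (-267/7 - 63)*(7/6) = -708/7*7/6 = -118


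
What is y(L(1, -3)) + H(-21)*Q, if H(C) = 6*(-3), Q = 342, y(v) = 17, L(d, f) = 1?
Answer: -6139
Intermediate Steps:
H(C) = -18
y(L(1, -3)) + H(-21)*Q = 17 - 18*342 = 17 - 6156 = -6139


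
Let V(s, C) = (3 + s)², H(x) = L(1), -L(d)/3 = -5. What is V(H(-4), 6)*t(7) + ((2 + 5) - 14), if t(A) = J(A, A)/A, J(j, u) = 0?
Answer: -7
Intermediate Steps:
L(d) = 15 (L(d) = -3*(-5) = 15)
H(x) = 15
t(A) = 0 (t(A) = 0/A = 0)
V(H(-4), 6)*t(7) + ((2 + 5) - 14) = (3 + 15)²*0 + ((2 + 5) - 14) = 18²*0 + (7 - 14) = 324*0 - 7 = 0 - 7 = -7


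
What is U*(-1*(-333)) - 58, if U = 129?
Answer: 42899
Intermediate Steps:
U*(-1*(-333)) - 58 = 129*(-1*(-333)) - 58 = 129*333 - 58 = 42957 - 58 = 42899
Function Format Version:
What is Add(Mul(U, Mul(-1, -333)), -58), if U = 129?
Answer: 42899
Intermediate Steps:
Add(Mul(U, Mul(-1, -333)), -58) = Add(Mul(129, Mul(-1, -333)), -58) = Add(Mul(129, 333), -58) = Add(42957, -58) = 42899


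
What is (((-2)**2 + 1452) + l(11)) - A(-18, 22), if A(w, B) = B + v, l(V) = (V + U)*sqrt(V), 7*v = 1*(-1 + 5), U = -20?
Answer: 10034/7 - 9*sqrt(11) ≈ 1403.6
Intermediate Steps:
v = 4/7 (v = (1*(-1 + 5))/7 = (1*4)/7 = (1/7)*4 = 4/7 ≈ 0.57143)
l(V) = sqrt(V)*(-20 + V) (l(V) = (V - 20)*sqrt(V) = (-20 + V)*sqrt(V) = sqrt(V)*(-20 + V))
A(w, B) = 4/7 + B (A(w, B) = B + 4/7 = 4/7 + B)
(((-2)**2 + 1452) + l(11)) - A(-18, 22) = (((-2)**2 + 1452) + sqrt(11)*(-20 + 11)) - (4/7 + 22) = ((4 + 1452) + sqrt(11)*(-9)) - 1*158/7 = (1456 - 9*sqrt(11)) - 158/7 = 10034/7 - 9*sqrt(11)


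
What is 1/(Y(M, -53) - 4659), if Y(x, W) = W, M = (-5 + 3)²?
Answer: -1/4712 ≈ -0.00021222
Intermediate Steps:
M = 4 (M = (-2)² = 4)
1/(Y(M, -53) - 4659) = 1/(-53 - 4659) = 1/(-4712) = -1/4712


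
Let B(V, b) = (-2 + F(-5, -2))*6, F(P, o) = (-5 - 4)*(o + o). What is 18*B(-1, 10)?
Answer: 3672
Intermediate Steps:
F(P, o) = -18*o
B(V, b) = 204 (B(V, b) = (-2 - 18*(-2))*6 = (-2 + 36)*6 = 34*6 = 204)
18*B(-1, 10) = 18*204 = 3672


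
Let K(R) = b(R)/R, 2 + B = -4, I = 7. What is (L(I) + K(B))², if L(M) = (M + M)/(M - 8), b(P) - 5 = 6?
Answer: 9025/36 ≈ 250.69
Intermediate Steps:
B = -6 (B = -2 - 4 = -6)
b(P) = 11 (b(P) = 5 + 6 = 11)
K(R) = 11/R
L(M) = 2*M/(-8 + M) (L(M) = (2*M)/(-8 + M) = 2*M/(-8 + M))
(L(I) + K(B))² = (2*7/(-8 + 7) + 11/(-6))² = (2*7/(-1) + 11*(-⅙))² = (2*7*(-1) - 11/6)² = (-14 - 11/6)² = (-95/6)² = 9025/36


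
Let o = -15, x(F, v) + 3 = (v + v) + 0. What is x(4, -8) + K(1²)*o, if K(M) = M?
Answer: -34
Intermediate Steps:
x(F, v) = -3 + 2*v (x(F, v) = -3 + ((v + v) + 0) = -3 + (2*v + 0) = -3 + 2*v)
x(4, -8) + K(1²)*o = (-3 + 2*(-8)) + 1²*(-15) = (-3 - 16) + 1*(-15) = -19 - 15 = -34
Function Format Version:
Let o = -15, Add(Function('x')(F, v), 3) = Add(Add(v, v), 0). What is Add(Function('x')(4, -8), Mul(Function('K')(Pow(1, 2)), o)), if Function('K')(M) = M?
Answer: -34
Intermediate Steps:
Function('x')(F, v) = Add(-3, Mul(2, v)) (Function('x')(F, v) = Add(-3, Add(Add(v, v), 0)) = Add(-3, Add(Mul(2, v), 0)) = Add(-3, Mul(2, v)))
Add(Function('x')(4, -8), Mul(Function('K')(Pow(1, 2)), o)) = Add(Add(-3, Mul(2, -8)), Mul(Pow(1, 2), -15)) = Add(Add(-3, -16), Mul(1, -15)) = Add(-19, -15) = -34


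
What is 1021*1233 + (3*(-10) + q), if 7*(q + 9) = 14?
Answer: 1258856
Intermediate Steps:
q = -7 (q = -9 + (⅐)*14 = -9 + 2 = -7)
1021*1233 + (3*(-10) + q) = 1021*1233 + (3*(-10) - 7) = 1258893 + (-30 - 7) = 1258893 - 37 = 1258856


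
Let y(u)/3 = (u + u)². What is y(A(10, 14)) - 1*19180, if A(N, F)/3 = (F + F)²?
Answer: 66363668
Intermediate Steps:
A(N, F) = 12*F² (A(N, F) = 3*(F + F)² = 3*(2*F)² = 3*(4*F²) = 12*F²)
y(u) = 12*u² (y(u) = 3*(u + u)² = 3*(2*u)² = 3*(4*u²) = 12*u²)
y(A(10, 14)) - 1*19180 = 12*(12*14²)² - 1*19180 = 12*(12*196)² - 19180 = 12*2352² - 19180 = 12*5531904 - 19180 = 66382848 - 19180 = 66363668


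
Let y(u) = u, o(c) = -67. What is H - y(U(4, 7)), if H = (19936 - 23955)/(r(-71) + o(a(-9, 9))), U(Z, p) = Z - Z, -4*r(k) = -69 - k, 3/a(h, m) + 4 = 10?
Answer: 8038/135 ≈ 59.541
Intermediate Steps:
a(h, m) = ½ (a(h, m) = 3/(-4 + 10) = 3/6 = 3*(⅙) = ½)
r(k) = 69/4 + k/4 (r(k) = -(-69 - k)/4 = 69/4 + k/4)
U(Z, p) = 0
H = 8038/135 (H = (19936 - 23955)/((69/4 + (¼)*(-71)) - 67) = -4019/((69/4 - 71/4) - 67) = -4019/(-½ - 67) = -4019/(-135/2) = -4019*(-2/135) = 8038/135 ≈ 59.541)
H - y(U(4, 7)) = 8038/135 - 1*0 = 8038/135 + 0 = 8038/135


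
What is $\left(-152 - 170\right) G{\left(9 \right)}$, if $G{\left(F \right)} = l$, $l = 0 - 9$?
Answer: $2898$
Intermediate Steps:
$l = -9$ ($l = 0 - 9 = -9$)
$G{\left(F \right)} = -9$
$\left(-152 - 170\right) G{\left(9 \right)} = \left(-152 - 170\right) \left(-9\right) = \left(-322\right) \left(-9\right) = 2898$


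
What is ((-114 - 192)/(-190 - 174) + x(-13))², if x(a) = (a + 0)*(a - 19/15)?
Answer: 258693287161/7452900 ≈ 34710.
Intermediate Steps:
x(a) = a*(-19/15 + a) (x(a) = a*(a - 19*1/15) = a*(a - 19/15) = a*(-19/15 + a))
((-114 - 192)/(-190 - 174) + x(-13))² = ((-114 - 192)/(-190 - 174) + (1/15)*(-13)*(-19 + 15*(-13)))² = (-306/(-364) + (1/15)*(-13)*(-19 - 195))² = (-306*(-1/364) + (1/15)*(-13)*(-214))² = (153/182 + 2782/15)² = (508619/2730)² = 258693287161/7452900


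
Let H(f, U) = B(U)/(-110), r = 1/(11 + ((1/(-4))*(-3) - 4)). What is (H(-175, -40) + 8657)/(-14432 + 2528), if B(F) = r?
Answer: -4920061/6765440 ≈ -0.72723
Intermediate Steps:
r = 4/31 (r = 1/(11 + ((1*(-¼))*(-3) - 4)) = 1/(11 + (-¼*(-3) - 4)) = 1/(11 + (¾ - 4)) = 1/(11 - 13/4) = 1/(31/4) = 4/31 ≈ 0.12903)
B(F) = 4/31
H(f, U) = -2/1705 (H(f, U) = (4/31)/(-110) = (4/31)*(-1/110) = -2/1705)
(H(-175, -40) + 8657)/(-14432 + 2528) = (-2/1705 + 8657)/(-14432 + 2528) = (14760183/1705)/(-11904) = (14760183/1705)*(-1/11904) = -4920061/6765440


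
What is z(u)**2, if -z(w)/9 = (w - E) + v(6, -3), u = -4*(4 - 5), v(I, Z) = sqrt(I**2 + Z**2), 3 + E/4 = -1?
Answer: 36045 + 9720*sqrt(5) ≈ 57780.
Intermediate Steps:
E = -16 (E = -12 + 4*(-1) = -12 - 4 = -16)
u = 4 (u = -4*(-1) = 4)
z(w) = -144 - 27*sqrt(5) - 9*w (z(w) = -9*((w - 1*(-16)) + sqrt(6**2 + (-3)**2)) = -9*((w + 16) + sqrt(36 + 9)) = -9*((16 + w) + sqrt(45)) = -9*((16 + w) + 3*sqrt(5)) = -9*(16 + w + 3*sqrt(5)) = -144 - 27*sqrt(5) - 9*w)
z(u)**2 = (-144 - 27*sqrt(5) - 9*4)**2 = (-144 - 27*sqrt(5) - 36)**2 = (-180 - 27*sqrt(5))**2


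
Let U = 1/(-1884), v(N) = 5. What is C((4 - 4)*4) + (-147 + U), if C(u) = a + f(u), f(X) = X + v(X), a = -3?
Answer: -273181/1884 ≈ -145.00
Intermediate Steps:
f(X) = 5 + X (f(X) = X + 5 = 5 + X)
U = -1/1884 ≈ -0.00053079
C(u) = 2 + u (C(u) = -3 + (5 + u) = 2 + u)
C((4 - 4)*4) + (-147 + U) = (2 + (4 - 4)*4) + (-147 - 1/1884) = (2 + 0*4) - 276949/1884 = (2 + 0) - 276949/1884 = 2 - 276949/1884 = -273181/1884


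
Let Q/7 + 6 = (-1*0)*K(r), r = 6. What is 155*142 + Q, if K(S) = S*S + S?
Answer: 21968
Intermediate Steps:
K(S) = S + S² (K(S) = S² + S = S + S²)
Q = -42 (Q = -42 + 7*((-1*0)*(6*(1 + 6))) = -42 + 7*(0*(6*7)) = -42 + 7*(0*42) = -42 + 7*0 = -42 + 0 = -42)
155*142 + Q = 155*142 - 42 = 22010 - 42 = 21968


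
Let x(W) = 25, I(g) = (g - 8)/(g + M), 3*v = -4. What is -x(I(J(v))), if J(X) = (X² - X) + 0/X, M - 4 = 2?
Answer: -25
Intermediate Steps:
v = -4/3 (v = (⅓)*(-4) = -4/3 ≈ -1.3333)
M = 6 (M = 4 + 2 = 6)
J(X) = X² - X (J(X) = (X² - X) + 0 = X² - X)
I(g) = (-8 + g)/(6 + g) (I(g) = (g - 8)/(g + 6) = (-8 + g)/(6 + g))
-x(I(J(v))) = -1*25 = -25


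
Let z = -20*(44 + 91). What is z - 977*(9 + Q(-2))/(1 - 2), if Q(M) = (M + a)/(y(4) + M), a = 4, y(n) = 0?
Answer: 5116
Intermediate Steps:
z = -2700 (z = -20*135 = -2700)
Q(M) = (4 + M)/M (Q(M) = (M + 4)/(0 + M) = (4 + M)/M)
z - 977*(9 + Q(-2))/(1 - 2) = -2700 - 977*(9 + (4 - 2)/(-2))/(1 - 2) = -2700 - 977*(9 - 1/2*2)/(-1) = -2700 - 977*(9 - 1)*(-1) = -2700 - 7816*(-1) = -2700 - 977*(-8) = -2700 + 7816 = 5116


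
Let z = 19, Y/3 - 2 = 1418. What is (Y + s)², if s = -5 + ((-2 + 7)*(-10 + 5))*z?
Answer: 14288400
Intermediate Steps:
Y = 4260 (Y = 6 + 3*1418 = 6 + 4254 = 4260)
s = -480 (s = -5 + ((-2 + 7)*(-10 + 5))*19 = -5 + (5*(-5))*19 = -5 - 25*19 = -5 - 475 = -480)
(Y + s)² = (4260 - 480)² = 3780² = 14288400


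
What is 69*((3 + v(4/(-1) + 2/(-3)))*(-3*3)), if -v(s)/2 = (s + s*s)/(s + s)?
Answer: -4140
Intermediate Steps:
v(s) = -(s + s²)/s (v(s) = -2*(s + s*s)/(s + s) = -2*(s + s²)/(2*s) = -2*(s + s²)*1/(2*s) = -(s + s²)/s)
69*((3 + v(4/(-1) + 2/(-3)))*(-3*3)) = 69*((3 + (-1 - (4/(-1) + 2/(-3))))*(-3*3)) = 69*((3 + (-1 - (4*(-1) + 2*(-⅓))))*(-9)) = 69*((3 + (-1 - (-4 - ⅔)))*(-9)) = 69*((3 + (-1 - 1*(-14/3)))*(-9)) = 69*((3 + (-1 + 14/3))*(-9)) = 69*((3 + 11/3)*(-9)) = 69*((20/3)*(-9)) = 69*(-60) = -4140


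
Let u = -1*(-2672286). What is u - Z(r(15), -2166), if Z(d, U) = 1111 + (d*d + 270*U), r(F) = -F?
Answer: 3255770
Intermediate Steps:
Z(d, U) = 1111 + d**2 + 270*U (Z(d, U) = 1111 + (d**2 + 270*U) = 1111 + d**2 + 270*U)
u = 2672286
u - Z(r(15), -2166) = 2672286 - (1111 + (-1*15)**2 + 270*(-2166)) = 2672286 - (1111 + (-15)**2 - 584820) = 2672286 - (1111 + 225 - 584820) = 2672286 - 1*(-583484) = 2672286 + 583484 = 3255770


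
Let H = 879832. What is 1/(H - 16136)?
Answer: 1/863696 ≈ 1.1578e-6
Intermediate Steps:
1/(H - 16136) = 1/(879832 - 16136) = 1/863696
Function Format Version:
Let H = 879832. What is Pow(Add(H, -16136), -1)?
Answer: Rational(1, 863696) ≈ 1.1578e-6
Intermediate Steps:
Pow(Add(H, -16136), -1) = Pow(Add(879832, -16136), -1) = Pow(863696, -1) = Rational(1, 863696)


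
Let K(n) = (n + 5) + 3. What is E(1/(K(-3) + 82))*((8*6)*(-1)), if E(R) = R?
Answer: -16/29 ≈ -0.55172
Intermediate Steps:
K(n) = 8 + n (K(n) = (5 + n) + 3 = 8 + n)
E(1/(K(-3) + 82))*((8*6)*(-1)) = ((8*6)*(-1))/((8 - 3) + 82) = (48*(-1))/(5 + 82) = -48/87 = (1/87)*(-48) = -16/29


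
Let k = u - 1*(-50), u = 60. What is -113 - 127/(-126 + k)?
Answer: -1681/16 ≈ -105.06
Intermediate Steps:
k = 110 (k = 60 - 1*(-50) = 60 + 50 = 110)
-113 - 127/(-126 + k) = -113 - 127/(-126 + 110) = -113 - 127/(-16) = -113 - 1/16*(-127) = -113 + 127/16 = -1681/16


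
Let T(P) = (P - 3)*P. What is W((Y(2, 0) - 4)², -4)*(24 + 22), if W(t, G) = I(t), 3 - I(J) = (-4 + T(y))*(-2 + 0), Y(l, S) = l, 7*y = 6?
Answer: -19550/49 ≈ -398.98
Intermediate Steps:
y = 6/7 (y = (⅐)*6 = 6/7 ≈ 0.85714)
T(P) = P*(-3 + P) (T(P) = (-3 + P)*P = P*(-3 + P))
I(J) = -425/49 (I(J) = 3 - (-4 + 6*(-3 + 6/7)/7)*(-2 + 0) = 3 - (-4 + (6/7)*(-15/7))*(-2) = 3 - (-4 - 90/49)*(-2) = 3 - (-286)*(-2)/49 = 3 - 1*572/49 = 3 - 572/49 = -425/49)
W(t, G) = -425/49
W((Y(2, 0) - 4)², -4)*(24 + 22) = -425*(24 + 22)/49 = -425/49*46 = -19550/49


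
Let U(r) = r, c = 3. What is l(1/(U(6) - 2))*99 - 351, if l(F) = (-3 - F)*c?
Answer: -5265/4 ≈ -1316.3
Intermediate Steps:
l(F) = -9 - 3*F (l(F) = (-3 - F)*3 = -9 - 3*F)
l(1/(U(6) - 2))*99 - 351 = (-9 - 3/(6 - 2))*99 - 351 = (-9 - 3/4)*99 - 351 = -39/4*99 - 351 = -3861/4 - 351 = -5265/4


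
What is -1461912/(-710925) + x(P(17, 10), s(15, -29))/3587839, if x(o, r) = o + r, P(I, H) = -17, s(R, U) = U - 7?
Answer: 1748355736381/850228147025 ≈ 2.0563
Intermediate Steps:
s(R, U) = -7 + U
-1461912/(-710925) + x(P(17, 10), s(15, -29))/3587839 = -1461912/(-710925) + (-17 + (-7 - 29))/3587839 = -1461912*(-1/710925) + (-17 - 36)*(1/3587839) = 487304/236975 - 53*1/3587839 = 487304/236975 - 53/3587839 = 1748355736381/850228147025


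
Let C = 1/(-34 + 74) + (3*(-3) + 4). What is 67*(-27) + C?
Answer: -72559/40 ≈ -1814.0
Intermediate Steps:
C = -199/40 (C = 1/40 + (-9 + 4) = 1/40 - 5 = -199/40 ≈ -4.9750)
67*(-27) + C = 67*(-27) - 199/40 = -1809 - 199/40 = -72559/40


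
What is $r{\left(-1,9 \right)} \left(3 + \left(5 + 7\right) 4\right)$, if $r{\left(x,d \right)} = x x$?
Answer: $51$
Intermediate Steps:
$r{\left(x,d \right)} = x^{2}$
$r{\left(-1,9 \right)} \left(3 + \left(5 + 7\right) 4\right) = \left(-1\right)^{2} \left(3 + \left(5 + 7\right) 4\right) = 1 \left(3 + 12 \cdot 4\right) = 1 \left(3 + 48\right) = 1 \cdot 51 = 51$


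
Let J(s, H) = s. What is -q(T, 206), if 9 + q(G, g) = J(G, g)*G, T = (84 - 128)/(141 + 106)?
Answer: 547145/61009 ≈ 8.9683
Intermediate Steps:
T = -44/247 ≈ -0.17814
q(G, g) = -9 + G**2 (q(G, g) = -9 + G*G = -9 + G**2)
-q(T, 206) = -(-9 + (-44/247)**2) = -(-9 + 1936/61009) = -1*(-547145/61009) = 547145/61009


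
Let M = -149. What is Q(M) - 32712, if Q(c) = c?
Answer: -32861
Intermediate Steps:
Q(M) - 32712 = -149 - 32712 = -32861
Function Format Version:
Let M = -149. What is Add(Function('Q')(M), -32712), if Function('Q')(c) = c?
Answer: -32861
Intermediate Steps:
Add(Function('Q')(M), -32712) = Add(-149, -32712) = -32861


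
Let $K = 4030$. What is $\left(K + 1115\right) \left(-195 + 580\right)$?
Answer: $1980825$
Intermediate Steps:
$\left(K + 1115\right) \left(-195 + 580\right) = \left(4030 + 1115\right) \left(-195 + 580\right) = 5145 \cdot 385 = 1980825$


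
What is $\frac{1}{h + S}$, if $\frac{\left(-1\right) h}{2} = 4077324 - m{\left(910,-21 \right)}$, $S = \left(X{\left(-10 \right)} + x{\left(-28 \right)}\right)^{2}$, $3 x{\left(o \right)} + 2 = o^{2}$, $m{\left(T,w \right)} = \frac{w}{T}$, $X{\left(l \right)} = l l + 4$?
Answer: $- \frac{585}{4692674767} \approx -1.2466 \cdot 10^{-7}$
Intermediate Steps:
$X{\left(l \right)} = 4 + l^{2}$ ($X{\left(l \right)} = l^{2} + 4 = 4 + l^{2}$)
$x{\left(o \right)} = - \frac{2}{3} + \frac{o^{2}}{3}$
$S = \frac{1196836}{9}$ ($S = \left(\left(4 + \left(-10\right)^{2}\right) - \left(\frac{2}{3} - \frac{\left(-28\right)^{2}}{3}\right)\right)^{2} = \left(\left(4 + 100\right) + \left(- \frac{2}{3} + \frac{1}{3} \cdot 784\right)\right)^{2} = \left(104 + \left(- \frac{2}{3} + \frac{784}{3}\right)\right)^{2} = \left(104 + \frac{782}{3}\right)^{2} = \left(\frac{1094}{3}\right)^{2} = \frac{1196836}{9} \approx 1.3298 \cdot 10^{5}$)
$h = - \frac{530052123}{65}$ ($h = - 2 \left(4077324 - - \frac{21}{910}\right) = - 2 \left(4077324 - \left(-21\right) \frac{1}{910}\right) = - 2 \left(4077324 - - \frac{3}{130}\right) = - 2 \left(4077324 + \frac{3}{130}\right) = \left(-2\right) \frac{530052123}{130} = - \frac{530052123}{65} \approx -8.1546 \cdot 10^{6}$)
$\frac{1}{h + S} = \frac{1}{- \frac{530052123}{65} + \frac{1196836}{9}} = \frac{1}{- \frac{4692674767}{585}} = - \frac{585}{4692674767}$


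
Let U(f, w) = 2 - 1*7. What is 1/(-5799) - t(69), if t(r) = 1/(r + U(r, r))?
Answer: -5863/371136 ≈ -0.015797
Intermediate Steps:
U(f, w) = -5 (U(f, w) = 2 - 7 = -5)
t(r) = 1/(-5 + r) (t(r) = 1/(r - 5) = 1/(-5 + r))
1/(-5799) - t(69) = 1/(-5799) - 1/(-5 + 69) = -1/5799 - 1/64 = -5863/371136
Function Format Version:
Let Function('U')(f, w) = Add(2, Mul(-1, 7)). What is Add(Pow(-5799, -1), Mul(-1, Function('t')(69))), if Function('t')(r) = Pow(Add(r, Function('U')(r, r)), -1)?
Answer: Rational(-5863, 371136) ≈ -0.015797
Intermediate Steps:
Function('U')(f, w) = -5 (Function('U')(f, w) = Add(2, -7) = -5)
Function('t')(r) = Pow(Add(-5, r), -1) (Function('t')(r) = Pow(Add(r, -5), -1) = Pow(Add(-5, r), -1))
Add(Pow(-5799, -1), Mul(-1, Function('t')(69))) = Add(Pow(-5799, -1), Mul(-1, Pow(Add(-5, 69), -1))) = Add(Rational(-1, 5799), Mul(-1, Pow(64, -1))) = Add(Rational(-1, 5799), Mul(-1, Rational(1, 64))) = Add(Rational(-1, 5799), Rational(-1, 64)) = Rational(-5863, 371136)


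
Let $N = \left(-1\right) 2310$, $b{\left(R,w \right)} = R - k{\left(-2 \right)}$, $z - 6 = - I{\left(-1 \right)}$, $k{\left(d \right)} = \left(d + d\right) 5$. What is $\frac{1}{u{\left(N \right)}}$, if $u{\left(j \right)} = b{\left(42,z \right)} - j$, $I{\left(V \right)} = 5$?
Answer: $\frac{1}{2372} \approx 0.00042159$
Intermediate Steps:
$k{\left(d \right)} = 10 d$ ($k{\left(d \right)} = 2 d 5 = 10 d$)
$z = 1$ ($z = 6 - 5 = 1$)
$b{\left(R,w \right)} = 20 + R$ ($b{\left(R,w \right)} = R - 10 \left(-2\right) = R - -20 = R + 20 = 20 + R$)
$N = -2310$
$u{\left(j \right)} = 62 - j$ ($u{\left(j \right)} = \left(20 + 42\right) - j = 62 - j$)
$\frac{1}{u{\left(N \right)}} = \frac{1}{62 - -2310} = \frac{1}{62 + 2310} = \frac{1}{2372}$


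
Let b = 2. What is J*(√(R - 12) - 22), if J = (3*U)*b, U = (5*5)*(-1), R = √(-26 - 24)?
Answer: 3300 - 150*√(-12 + 5*I*√2) ≈ 3152.7 - 540.09*I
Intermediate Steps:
R = 5*I*√2 (R = √(-50) = 5*I*√2 ≈ 7.0711*I)
U = -25 (U = 25*(-1) = -25)
J = -150 (J = (3*(-25))*2 = -75*2 = -150)
J*(√(R - 12) - 22) = -150*(√(5*I*√2 - 12) - 22) = -150*(√(-12 + 5*I*√2) - 22) = -150*(-22 + √(-12 + 5*I*√2)) = 3300 - 150*√(-12 + 5*I*√2)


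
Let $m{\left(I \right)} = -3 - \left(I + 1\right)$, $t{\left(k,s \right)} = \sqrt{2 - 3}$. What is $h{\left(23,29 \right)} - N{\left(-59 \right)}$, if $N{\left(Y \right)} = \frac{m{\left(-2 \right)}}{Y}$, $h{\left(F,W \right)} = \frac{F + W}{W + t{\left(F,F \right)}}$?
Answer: $\frac{43644}{24839} - \frac{26 i}{421} \approx 1.7571 - 0.061758 i$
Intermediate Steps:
$t{\left(k,s \right)} = i$ ($t{\left(k,s \right)} = \sqrt{-1} = i$)
$h{\left(F,W \right)} = \frac{F + W}{i + W}$ ($h{\left(F,W \right)} = \frac{F + W}{W + i} = \frac{F + W}{i + W}$)
$m{\left(I \right)} = -4 - I$ ($m{\left(I \right)} = -3 - \left(1 + I\right) = -4 - I$)
$N{\left(Y \right)} = - \frac{2}{Y}$ ($N{\left(Y \right)} = \frac{-4 - -2}{Y} = \frac{-4 + 2}{Y} = - \frac{2}{Y}$)
$h{\left(23,29 \right)} - N{\left(-59 \right)} = \frac{23 + 29}{i + 29} - - \frac{2}{-59} = \frac{1}{29 + i} 52 - \left(-2\right) \left(- \frac{1}{59}\right) = \frac{29 - i}{842} \cdot 52 - \frac{2}{59} = \frac{26 \left(29 - i\right)}{421} - \frac{2}{59} = - \frac{2}{59} + \frac{26 \left(29 - i\right)}{421}$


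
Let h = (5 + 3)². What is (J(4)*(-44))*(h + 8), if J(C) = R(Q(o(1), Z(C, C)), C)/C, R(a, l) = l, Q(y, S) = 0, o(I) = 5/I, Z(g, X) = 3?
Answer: -3168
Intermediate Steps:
h = 64 (h = 8² = 64)
J(C) = 1 (J(C) = C/C = 1)
(J(4)*(-44))*(h + 8) = (1*(-44))*(64 + 8) = -44*72 = -3168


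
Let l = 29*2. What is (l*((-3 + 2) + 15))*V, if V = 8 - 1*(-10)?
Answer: 14616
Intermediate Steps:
V = 18 (V = 8 + 10 = 18)
l = 58
(l*((-3 + 2) + 15))*V = (58*((-3 + 2) + 15))*18 = (58*(-1 + 15))*18 = (58*14)*18 = 812*18 = 14616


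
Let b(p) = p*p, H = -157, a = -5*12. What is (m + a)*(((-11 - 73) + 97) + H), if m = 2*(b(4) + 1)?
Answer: 3744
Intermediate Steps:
a = -60
b(p) = p²
m = 34 (m = 2*(4² + 1) = 2*(16 + 1) = 2*17 = 34)
(m + a)*(((-11 - 73) + 97) + H) = (34 - 60)*(((-11 - 73) + 97) - 157) = -26*((-84 + 97) - 157) = -26*(13 - 157) = -26*(-144) = 3744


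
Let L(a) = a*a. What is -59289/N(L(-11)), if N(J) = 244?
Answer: -59289/244 ≈ -242.99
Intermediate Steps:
L(a) = a**2
-59289/N(L(-11)) = -59289/244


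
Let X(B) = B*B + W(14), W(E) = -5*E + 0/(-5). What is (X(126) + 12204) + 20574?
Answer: 48584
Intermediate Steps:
W(E) = -5*E (W(E) = -5*E + 0*(-⅕) = -5*E + 0 = -5*E)
X(B) = -70 + B² (X(B) = B*B - 5*14 = B² - 70 = -70 + B²)
(X(126) + 12204) + 20574 = ((-70 + 126²) + 12204) + 20574 = ((-70 + 15876) + 12204) + 20574 = (15806 + 12204) + 20574 = 28010 + 20574 = 48584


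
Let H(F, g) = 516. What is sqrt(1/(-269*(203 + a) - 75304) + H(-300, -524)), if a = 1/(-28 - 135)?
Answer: sqrt(57842323514182326)/10587612 ≈ 22.716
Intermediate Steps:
a = -1/163 (a = 1/(-163) = -1/163 ≈ -0.0061350)
sqrt(1/(-269*(203 + a) - 75304) + H(-300, -524)) = sqrt(1/(-269*(203 - 1/163) - 75304) + 516) = sqrt(1/(-269*33088/163 - 75304) + 516) = sqrt(1/(-8900672/163 - 75304) + 516) = sqrt(1/(-21175224/163) + 516) = sqrt(-163/21175224 + 516) = sqrt(10926415421/21175224) = sqrt(57842323514182326)/10587612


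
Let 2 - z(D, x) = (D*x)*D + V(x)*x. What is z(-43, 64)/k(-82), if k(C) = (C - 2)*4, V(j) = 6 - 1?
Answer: 59327/168 ≈ 353.14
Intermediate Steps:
V(j) = 5
z(D, x) = 2 - 5*x - x*D² (z(D, x) = 2 - ((D*x)*D + 5*x) = 2 - (x*D² + 5*x) = 2 - (5*x + x*D²) = 2 + (-5*x - x*D²) = 2 - 5*x - x*D²)
k(C) = -8 + 4*C (k(C) = (-2 + C)*4 = -8 + 4*C)
z(-43, 64)/k(-82) = (2 - 5*64 - 1*64*(-43)²)/(-8 + 4*(-82)) = (2 - 320 - 1*64*1849)/(-8 - 328) = (2 - 320 - 118336)/(-336) = -118654*(-1/336) = 59327/168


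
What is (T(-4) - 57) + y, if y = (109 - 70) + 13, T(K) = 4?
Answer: -1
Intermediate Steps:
y = 52 (y = 39 + 13 = 52)
(T(-4) - 57) + y = (4 - 57) + 52 = -53 + 52 = -1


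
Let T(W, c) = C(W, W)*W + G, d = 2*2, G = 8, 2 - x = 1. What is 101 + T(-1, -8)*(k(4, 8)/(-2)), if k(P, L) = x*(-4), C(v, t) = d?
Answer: 109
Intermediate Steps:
x = 1 (x = 2 - 1*1 = 2 - 1 = 1)
d = 4
C(v, t) = 4
k(P, L) = -4 (k(P, L) = 1*(-4) = -4)
T(W, c) = 8 + 4*W (T(W, c) = 4*W + 8 = 8 + 4*W)
101 + T(-1, -8)*(k(4, 8)/(-2)) = 101 + (8 + 4*(-1))*(-4/(-2)) = 101 + (8 - 4)*(-4*(-½)) = 101 + 4*2 = 101 + 8 = 109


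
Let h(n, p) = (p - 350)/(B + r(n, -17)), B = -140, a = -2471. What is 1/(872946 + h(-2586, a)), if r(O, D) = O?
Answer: 2726/2379653617 ≈ 1.1455e-6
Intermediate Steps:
h(n, p) = (-350 + p)/(-140 + n) (h(n, p) = (p - 350)/(-140 + n) = (-350 + p)/(-140 + n))
1/(872946 + h(-2586, a)) = 1/(872946 + (-350 - 2471)/(-140 - 2586)) = 1/(872946 - 2821/(-2726)) = 1/(872946 - 1/2726*(-2821)) = 1/(872946 + 2821/2726) = 1/(2379653617/2726) = 2726/2379653617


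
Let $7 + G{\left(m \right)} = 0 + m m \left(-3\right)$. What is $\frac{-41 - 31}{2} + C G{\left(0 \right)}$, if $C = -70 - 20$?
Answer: $594$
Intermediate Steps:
$C = -90$ ($C = -70 - 20 = -90$)
$G{\left(m \right)} = -7 - 3 m^{2}$ ($G{\left(m \right)} = -7 + \left(0 + m m \left(-3\right)\right) = -7 + \left(0 + m^{2} \left(-3\right)\right) = -7 + \left(0 - 3 m^{2}\right) = -7 - 3 m^{2}$)
$\frac{-41 - 31}{2} + C G{\left(0 \right)} = \frac{-41 - 31}{2} - 90 \left(-7 - 3 \cdot 0^{2}\right) = \left(-41 - 31\right) \frac{1}{2} - 90 \left(-7 - 0\right) = \left(-72\right) \frac{1}{2} - 90 \left(-7 + 0\right) = -36 - -630 = -36 + 630 = 594$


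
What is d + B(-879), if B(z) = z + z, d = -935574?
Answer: -937332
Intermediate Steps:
B(z) = 2*z
d + B(-879) = -935574 + 2*(-879) = -935574 - 1758 = -937332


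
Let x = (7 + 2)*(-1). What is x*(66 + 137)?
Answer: -1827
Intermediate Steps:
x = -9 (x = 9*(-1) = -9)
x*(66 + 137) = -9*(66 + 137) = -9*203 = -1827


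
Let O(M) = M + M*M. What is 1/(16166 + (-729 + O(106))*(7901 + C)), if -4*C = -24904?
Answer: 1/149946017 ≈ 6.6691e-9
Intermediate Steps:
C = 6226 (C = -¼*(-24904) = 6226)
O(M) = M + M²
1/(16166 + (-729 + O(106))*(7901 + C)) = 1/(16166 + (-729 + 106*(1 + 106))*(7901 + 6226)) = 1/(16166 + (-729 + 106*107)*14127) = 1/(16166 + (-729 + 11342)*14127) = 1/(16166 + 10613*14127) = 1/(16166 + 149929851) = 1/149946017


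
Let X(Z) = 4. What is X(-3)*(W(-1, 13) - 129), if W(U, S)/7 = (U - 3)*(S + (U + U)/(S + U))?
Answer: -5860/3 ≈ -1953.3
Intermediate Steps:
W(U, S) = 7*(-3 + U)*(S + 2*U/(S + U)) (W(U, S) = 7*((U - 3)*(S + (U + U)/(S + U))) = 7*((-3 + U)*(S + (2*U)/(S + U))) = 7*((-3 + U)*(S + 2*U/(S + U))) = 7*(-3 + U)*(S + 2*U/(S + U)))
X(-3)*(W(-1, 13) - 129) = 4*(7*(-6*(-1) - 3*13² + 2*(-1)² + 13*(-1)² - 1*13² - 3*13*(-1))/(13 - 1) - 129) = 4*(7*(6 - 3*169 + 2*1 + 13*1 - 1*169 + 39)/12 - 129) = 4*(7*(1/12)*(6 - 507 + 2 + 13 - 169 + 39) - 129) = 4*(7*(1/12)*(-616) - 129) = 4*(-1078/3 - 129) = 4*(-1465/3) = -5860/3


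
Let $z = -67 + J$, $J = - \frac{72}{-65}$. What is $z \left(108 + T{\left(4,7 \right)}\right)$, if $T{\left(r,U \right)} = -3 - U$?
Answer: $- \frac{419734}{65} \approx -6457.4$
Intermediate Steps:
$J = \frac{72}{65}$ ($J = \left(-72\right) \left(- \frac{1}{65}\right) = \frac{72}{65} \approx 1.1077$)
$z = - \frac{4283}{65}$ ($z = -67 + \frac{72}{65} = - \frac{4283}{65} \approx -65.892$)
$z \left(108 + T{\left(4,7 \right)}\right) = - \frac{4283 \left(108 - 10\right)}{65} = \left(- \frac{4283}{65}\right) 98 = - \frac{419734}{65}$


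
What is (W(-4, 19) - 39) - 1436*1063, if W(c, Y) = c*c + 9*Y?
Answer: -1526320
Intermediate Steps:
W(c, Y) = c² + 9*Y
(W(-4, 19) - 39) - 1436*1063 = (((-4)² + 9*19) - 39) - 1436*1063 = ((16 + 171) - 39) - 1526468 = (187 - 39) - 1526468 = 148 - 1526468 = -1526320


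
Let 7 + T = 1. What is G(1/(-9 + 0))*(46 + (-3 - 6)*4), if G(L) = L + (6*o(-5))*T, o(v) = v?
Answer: 16190/9 ≈ 1798.9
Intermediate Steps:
T = -6 (T = -7 + 1 = -6)
G(L) = 180 + L (G(L) = L + (6*(-5))*(-6) = L - 30*(-6) = L + 180 = 180 + L)
G(1/(-9 + 0))*(46 + (-3 - 6)*4) = (180 + 1/(-9 + 0))*(46 + (-3 - 6)*4) = (180 + 1/(-9))*(46 - 9*4) = (180 - ⅑)*(46 - 36) = (1619/9)*10 = 16190/9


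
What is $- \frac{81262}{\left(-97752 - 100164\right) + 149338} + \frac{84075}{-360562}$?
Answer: $\frac{12607896947}{8757690418} \approx 1.4396$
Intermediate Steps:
$- \frac{81262}{\left(-97752 - 100164\right) + 149338} + \frac{84075}{-360562} = - \frac{81262}{-197916 + 149338} + 84075 \left(- \frac{1}{360562}\right) = - \frac{81262}{-48578} - \frac{84075}{360562} = \left(-81262\right) \left(- \frac{1}{48578}\right) - \frac{84075}{360562} = \frac{40631}{24289} - \frac{84075}{360562} = \frac{12607896947}{8757690418}$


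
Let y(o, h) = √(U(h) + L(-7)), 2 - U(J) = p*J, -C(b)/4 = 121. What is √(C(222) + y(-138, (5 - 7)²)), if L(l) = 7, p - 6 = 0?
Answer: √(-484 + I*√15) ≈ 0.08802 + 22.0*I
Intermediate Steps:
p = 6 (p = 6 + 0 = 6)
C(b) = -484 (C(b) = -4*121 = -484)
U(J) = 2 - 6*J
y(o, h) = √(9 - 6*h) (y(o, h) = √((2 - 6*h) + 7) = √(9 - 6*h))
√(C(222) + y(-138, (5 - 7)²)) = √(-484 + √(9 - 6*(5 - 7)²)) = √(-484 + √(9 - 6*(-2)²)) = √(-484 + √(9 - 6*4)) = √(-484 + √(9 - 24)) = √(-484 + √(-15)) = √(-484 + I*√15)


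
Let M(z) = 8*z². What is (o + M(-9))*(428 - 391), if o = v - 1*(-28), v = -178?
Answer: 18426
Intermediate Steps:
o = -150 (o = -178 - 1*(-28) = -178 + 28 = -150)
(o + M(-9))*(428 - 391) = (-150 + 8*(-9)²)*(428 - 391) = (-150 + 8*81)*37 = (-150 + 648)*37 = 498*37 = 18426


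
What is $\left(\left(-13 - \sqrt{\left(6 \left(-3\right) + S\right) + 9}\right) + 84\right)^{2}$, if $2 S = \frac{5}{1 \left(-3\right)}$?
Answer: $\frac{\left(426 - i \sqrt{354}\right)^{2}}{36} \approx 5031.2 - 445.29 i$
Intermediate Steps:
$S = - \frac{5}{6}$ ($S = \frac{5 \frac{1}{1 \left(-3\right)}}{2} = \frac{5 \frac{1}{-3}}{2} = \frac{5 \left(- \frac{1}{3}\right)}{2} = \frac{1}{2} \left(- \frac{5}{3}\right) = - \frac{5}{6} \approx -0.83333$)
$\left(\left(-13 - \sqrt{\left(6 \left(-3\right) + S\right) + 9}\right) + 84\right)^{2} = \left(\left(-13 - \sqrt{\left(6 \left(-3\right) - \frac{5}{6}\right) + 9}\right) + 84\right)^{2} = \left(\left(-13 - \sqrt{\left(-18 - \frac{5}{6}\right) + 9}\right) + 84\right)^{2} = \left(\left(-13 - \sqrt{- \frac{113}{6} + 9}\right) + 84\right)^{2} = \left(\left(-13 - \sqrt{- \frac{59}{6}}\right) + 84\right)^{2} = \left(\left(-13 - \frac{i \sqrt{354}}{6}\right) + 84\right)^{2} = \left(71 - \frac{i \sqrt{354}}{6}\right)^{2}$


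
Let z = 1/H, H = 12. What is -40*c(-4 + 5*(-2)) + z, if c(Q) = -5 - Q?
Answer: -4319/12 ≈ -359.92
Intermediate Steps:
z = 1/12 ≈ 0.083333
-40*c(-4 + 5*(-2)) + z = -40*(-5 - (-4 + 5*(-2))) + 1/12 = -40*(-5 - (-4 - 10)) + 1/12 = -40*(-5 - 1*(-14)) + 1/12 = -40*(-5 + 14) + 1/12 = -40*9 + 1/12 = -360 + 1/12 = -4319/12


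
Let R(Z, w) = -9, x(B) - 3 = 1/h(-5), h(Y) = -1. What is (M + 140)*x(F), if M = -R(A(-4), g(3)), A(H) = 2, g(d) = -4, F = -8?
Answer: 298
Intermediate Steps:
x(B) = 2 (x(B) = 3 + 1/(-1) = 3 - 1 = 2)
M = 9 (M = -1*(-9) = 9)
(M + 140)*x(F) = (9 + 140)*2 = 149*2 = 298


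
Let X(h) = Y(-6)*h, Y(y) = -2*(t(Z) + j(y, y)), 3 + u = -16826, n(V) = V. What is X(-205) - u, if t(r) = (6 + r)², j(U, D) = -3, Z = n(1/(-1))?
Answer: 25849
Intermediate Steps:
Z = -1 (Z = 1/(-1) = -1)
u = -16829 (u = -3 - 16826 = -16829)
Y(y) = -44 (Y(y) = -2*((6 - 1)² - 3) = -2*(5² - 3) = -2*(25 - 3) = -2*22 = -44)
X(h) = -44*h
X(-205) - u = -44*(-205) - 1*(-16829) = 9020 + 16829 = 25849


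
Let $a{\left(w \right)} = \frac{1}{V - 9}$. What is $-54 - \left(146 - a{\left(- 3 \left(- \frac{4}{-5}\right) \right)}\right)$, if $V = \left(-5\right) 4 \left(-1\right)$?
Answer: $- \frac{2199}{11} \approx -199.91$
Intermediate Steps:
$V = 20$ ($V = \left(-20\right) \left(-1\right) = 20$)
$a{\left(w \right)} = \frac{1}{11}$ ($a{\left(w \right)} = \frac{1}{20 - 9} = \frac{1}{11}$)
$-54 - \left(146 - a{\left(- 3 \left(- \frac{4}{-5}\right) \right)}\right) = -54 - \left(146 - \frac{1}{11}\right) = -54 - \frac{1605}{11} = - \frac{2199}{11}$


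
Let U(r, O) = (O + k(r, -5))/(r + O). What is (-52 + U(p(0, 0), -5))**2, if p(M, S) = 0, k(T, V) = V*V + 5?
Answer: 3249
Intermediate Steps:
k(T, V) = 5 + V**2 (k(T, V) = V**2 + 5 = 5 + V**2)
U(r, O) = (30 + O)/(O + r) (U(r, O) = (O + (5 + (-5)**2))/(r + O) = (O + (5 + 25))/(O + r) = (O + 30)/(O + r) = (30 + O)/(O + r))
(-52 + U(p(0, 0), -5))**2 = (-52 + (30 - 5)/(-5 + 0))**2 = (-52 + 25/(-5))**2 = (-52 - 1/5*25)**2 = (-52 - 5)**2 = (-57)**2 = 3249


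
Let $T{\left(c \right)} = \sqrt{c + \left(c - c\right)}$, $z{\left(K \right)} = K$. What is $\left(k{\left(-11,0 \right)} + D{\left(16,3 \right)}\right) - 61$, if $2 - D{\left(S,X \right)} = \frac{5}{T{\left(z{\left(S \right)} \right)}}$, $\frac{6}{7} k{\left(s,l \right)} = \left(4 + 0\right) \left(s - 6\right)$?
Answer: $- \frac{1675}{12} \approx -139.58$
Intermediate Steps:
$T{\left(c \right)} = \sqrt{c}$ ($T{\left(c \right)} = \sqrt{c + 0} = \sqrt{c}$)
$k{\left(s,l \right)} = -28 + \frac{14 s}{3}$ ($k{\left(s,l \right)} = \frac{7 \left(4 + 0\right) \left(s - 6\right)}{6} = \frac{7 \cdot 4 \left(-6 + s\right)}{6} = \frac{7 \left(-24 + 4 s\right)}{6} = -28 + \frac{14 s}{3}$)
$D{\left(S,X \right)} = 2 - \frac{5}{\sqrt{S}}$
$\left(k{\left(-11,0 \right)} + D{\left(16,3 \right)}\right) - 61 = \left(\left(-28 + \frac{14}{3} \left(-11\right)\right) + \left(2 - \frac{5}{4}\right)\right) - 61 = \left(\left(-28 - \frac{154}{3}\right) + \left(2 - \frac{5}{4}\right)\right) - 61 = \left(- \frac{238}{3} + \left(2 - \frac{5}{4}\right)\right) - 61 = \left(- \frac{238}{3} + \frac{3}{4}\right) - 61 = - \frac{943}{12} - 61 = - \frac{1675}{12}$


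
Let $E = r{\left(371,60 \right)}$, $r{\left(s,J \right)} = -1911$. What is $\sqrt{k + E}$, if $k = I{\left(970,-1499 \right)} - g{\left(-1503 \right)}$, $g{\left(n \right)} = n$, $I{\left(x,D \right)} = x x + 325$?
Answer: $\sqrt{940817} \approx 969.96$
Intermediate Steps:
$I{\left(x,D \right)} = 325 + x^{2}$ ($I{\left(x,D \right)} = x^{2} + 325 = 325 + x^{2}$)
$E = -1911$
$k = 942728$ ($k = \left(325 + 970^{2}\right) - -1503 = \left(325 + 940900\right) + 1503 = 941225 + 1503 = 942728$)
$\sqrt{k + E} = \sqrt{942728 - 1911} = \sqrt{940817}$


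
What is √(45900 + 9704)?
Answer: 2*√13901 ≈ 235.80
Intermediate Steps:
√(45900 + 9704) = √55604 = 2*√13901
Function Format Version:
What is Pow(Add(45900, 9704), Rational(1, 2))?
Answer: Mul(2, Pow(13901, Rational(1, 2))) ≈ 235.80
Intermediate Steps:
Pow(Add(45900, 9704), Rational(1, 2)) = Pow(55604, Rational(1, 2)) = Mul(2, Pow(13901, Rational(1, 2)))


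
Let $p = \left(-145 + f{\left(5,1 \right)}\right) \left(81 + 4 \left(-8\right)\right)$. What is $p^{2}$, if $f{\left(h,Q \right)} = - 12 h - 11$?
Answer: $112021056$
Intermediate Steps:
$f{\left(h,Q \right)} = -11 - 12 h$
$p = -10584$ ($p = \left(-145 - 71\right) \left(81 + 4 \left(-8\right)\right) = \left(-145 - 71\right) \left(81 - 32\right) = \left(-145 - 71\right) 49 = \left(-216\right) 49 = -10584$)
$p^{2} = \left(-10584\right)^{2} = 112021056$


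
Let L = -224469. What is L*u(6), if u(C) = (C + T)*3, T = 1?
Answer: -4713849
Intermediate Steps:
u(C) = 3 + 3*C (u(C) = (C + 1)*3 = (1 + C)*3 = 3 + 3*C)
L*u(6) = -224469*(3 + 3*6) = -224469*(3 + 18) = -224469*21 = -4713849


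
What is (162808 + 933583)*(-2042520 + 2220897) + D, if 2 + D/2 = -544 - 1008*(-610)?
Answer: 195572166075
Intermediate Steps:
D = 1228668 (D = -4 + 2*(-544 - 1008*(-610)) = -4 + 2*(-544 + 614880) = -4 + 2*614336 = -4 + 1228672 = 1228668)
(162808 + 933583)*(-2042520 + 2220897) + D = (162808 + 933583)*(-2042520 + 2220897) + 1228668 = 1096391*178377 + 1228668 = 195570937407 + 1228668 = 195572166075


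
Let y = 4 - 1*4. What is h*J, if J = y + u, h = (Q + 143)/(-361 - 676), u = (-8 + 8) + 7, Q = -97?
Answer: -322/1037 ≈ -0.31051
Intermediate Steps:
u = 7 (u = 0 + 7 = 7)
y = 0 (y = 4 - 4 = 0)
h = -46/1037 (h = (-97 + 143)/(-361 - 676) = 46/(-1037) = 46*(-1/1037) = -46/1037 ≈ -0.044359)
J = 7 (J = 0 + 7 = 7)
h*J = -46/1037*7 = -322/1037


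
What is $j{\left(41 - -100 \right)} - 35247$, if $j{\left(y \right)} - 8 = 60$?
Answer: $-35179$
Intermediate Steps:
$j{\left(y \right)} = 68$ ($j{\left(y \right)} = 8 + 60 = 68$)
$j{\left(41 - -100 \right)} - 35247 = 68 - 35247 = -35179$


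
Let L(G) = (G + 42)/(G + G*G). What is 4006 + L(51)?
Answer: 3541335/884 ≈ 4006.0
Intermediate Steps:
L(G) = (42 + G)/(G + G²)
4006 + L(51) = 4006 + (42 + 51)/(51*(1 + 51)) = 4006 + (1/51)*93/52 = 4006 + (1/51)*(1/52)*93 = 4006 + 31/884 = 3541335/884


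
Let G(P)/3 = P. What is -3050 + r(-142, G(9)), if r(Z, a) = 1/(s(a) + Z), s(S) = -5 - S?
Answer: -530701/174 ≈ -3050.0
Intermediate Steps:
G(P) = 3*P
r(Z, a) = 1/(-5 + Z - a) (r(Z, a) = 1/((-5 - a) + Z) = 1/(-5 + Z - a))
-3050 + r(-142, G(9)) = -3050 - 1/(5 + 3*9 - 1*(-142)) = -3050 - 1/(5 + 27 + 142) = -3050 - 1/174 = -530701/174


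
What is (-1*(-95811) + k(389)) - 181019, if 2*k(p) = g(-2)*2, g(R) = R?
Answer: -85210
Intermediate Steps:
k(p) = -2 (k(p) = (-2*2)/2 = (½)*(-4) = -2)
(-1*(-95811) + k(389)) - 181019 = (-1*(-95811) - 2) - 181019 = (95811 - 2) - 181019 = 95809 - 181019 = -85210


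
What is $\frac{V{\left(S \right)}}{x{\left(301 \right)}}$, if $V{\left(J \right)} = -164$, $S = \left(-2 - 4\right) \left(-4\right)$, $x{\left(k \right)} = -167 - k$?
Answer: $\frac{41}{117} \approx 0.35043$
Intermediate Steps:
$S = 24$ ($S = \left(-6\right) \left(-4\right) = 24$)
$\frac{V{\left(S \right)}}{x{\left(301 \right)}} = - \frac{164}{-167 - 301} = - \frac{164}{-468} = \left(-164\right) \left(- \frac{1}{468}\right) = \frac{41}{117}$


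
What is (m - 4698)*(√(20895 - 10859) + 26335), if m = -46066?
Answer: -1336869940 - 101528*√2509 ≈ -1.3420e+9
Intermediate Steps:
(m - 4698)*(√(20895 - 10859) + 26335) = (-46066 - 4698)*(√(20895 - 10859) + 26335) = -50764*(√10036 + 26335) = -50764*(2*√2509 + 26335) = -50764*(26335 + 2*√2509) = -1336869940 - 101528*√2509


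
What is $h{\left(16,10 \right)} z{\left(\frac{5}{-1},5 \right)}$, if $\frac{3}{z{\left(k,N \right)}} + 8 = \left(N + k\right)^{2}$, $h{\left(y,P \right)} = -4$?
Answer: $\frac{3}{2} \approx 1.5$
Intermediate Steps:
$z{\left(k,N \right)} = \frac{3}{-8 + \left(N + k\right)^{2}}$
$h{\left(16,10 \right)} z{\left(\frac{5}{-1},5 \right)} = - 4 \frac{3}{-8 + \left(5 + \frac{5}{-1}\right)^{2}} = - 4 \frac{3}{-8 + \left(5 + 5 \left(-1\right)\right)^{2}} = - 4 \frac{3}{-8 + \left(5 - 5\right)^{2}} = - 4 \frac{3}{-8 + 0^{2}} = - 4 \frac{3}{-8 + 0} = - 4 \frac{3}{-8} = - 4 \cdot 3 \left(- \frac{1}{8}\right) = \left(-4\right) \left(- \frac{3}{8}\right) = \frac{3}{2}$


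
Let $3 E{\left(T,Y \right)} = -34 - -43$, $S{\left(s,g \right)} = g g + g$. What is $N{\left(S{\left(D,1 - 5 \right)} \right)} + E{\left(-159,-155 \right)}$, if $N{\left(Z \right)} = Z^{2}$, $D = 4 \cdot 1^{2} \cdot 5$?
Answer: $147$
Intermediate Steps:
$D = 20$ ($D = 4 \cdot 1 \cdot 5 = 4 \cdot 5 = 20$)
$S{\left(s,g \right)} = g + g^{2}$ ($S{\left(s,g \right)} = g^{2} + g = g + g^{2}$)
$E{\left(T,Y \right)} = 3$ ($E{\left(T,Y \right)} = \frac{-34 - -43}{3} = \frac{-34 + 43}{3} = \frac{1}{3} \cdot 9 = 3$)
$N{\left(S{\left(D,1 - 5 \right)} \right)} + E{\left(-159,-155 \right)} = \left(\left(1 - 5\right) \left(1 + \left(1 - 5\right)\right)\right)^{2} + 3 = \left(- 4 \left(1 - 4\right)\right)^{2} + 3 = \left(\left(-4\right) \left(-3\right)\right)^{2} + 3 = 12^{2} + 3 = 144 + 3 = 147$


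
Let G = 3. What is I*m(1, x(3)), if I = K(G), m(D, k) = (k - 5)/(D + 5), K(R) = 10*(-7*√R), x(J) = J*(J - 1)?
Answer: -35*√3/3 ≈ -20.207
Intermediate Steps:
x(J) = J*(-1 + J)
K(R) = -70*√R
m(D, k) = (-5 + k)/(5 + D)
I = -70*√3 ≈ -121.24
I*m(1, x(3)) = (-70*√3)*((-5 + 3*(-1 + 3))/(5 + 1)) = (-70*√3)*((-5 + 3*2)/6) = (-70*√3)*((-5 + 6)/6) = (-70*√3)*((⅙)*1) = -70*√3*(⅙) = -35*√3/3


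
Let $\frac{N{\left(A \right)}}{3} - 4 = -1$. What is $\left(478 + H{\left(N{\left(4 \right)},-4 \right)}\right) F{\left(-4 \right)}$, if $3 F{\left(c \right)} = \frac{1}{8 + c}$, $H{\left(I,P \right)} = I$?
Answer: $\frac{487}{12} \approx 40.583$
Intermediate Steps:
$N{\left(A \right)} = 9$ ($N{\left(A \right)} = 12 + 3 \left(-1\right) = 12 - 3 = 9$)
$F{\left(c \right)} = \frac{1}{3 \left(8 + c\right)}$
$\left(478 + H{\left(N{\left(4 \right)},-4 \right)}\right) F{\left(-4 \right)} = \left(478 + 9\right) \frac{1}{3 \left(8 - 4\right)} = 487 \frac{1}{3 \cdot 4} = 487 \cdot \frac{1}{3} \cdot \frac{1}{4} = 487 \cdot \frac{1}{12} = \frac{487}{12}$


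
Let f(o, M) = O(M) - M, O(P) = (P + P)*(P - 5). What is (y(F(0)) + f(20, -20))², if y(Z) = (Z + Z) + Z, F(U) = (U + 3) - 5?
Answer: 1028196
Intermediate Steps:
F(U) = -2 + U (F(U) = (3 + U) - 5 = -2 + U)
O(P) = 2*P*(-5 + P) (O(P) = (2*P)*(-5 + P) = 2*P*(-5 + P))
f(o, M) = -M + 2*M*(-5 + M) (f(o, M) = 2*M*(-5 + M) - M = -M + 2*M*(-5 + M))
y(Z) = 3*Z (y(Z) = 2*Z + Z = 3*Z)
(y(F(0)) + f(20, -20))² = (3*(-2 + 0) - 20*(-11 + 2*(-20)))² = (3*(-2) - 20*(-11 - 40))² = (-6 - 20*(-51))² = (-6 + 1020)² = 1014² = 1028196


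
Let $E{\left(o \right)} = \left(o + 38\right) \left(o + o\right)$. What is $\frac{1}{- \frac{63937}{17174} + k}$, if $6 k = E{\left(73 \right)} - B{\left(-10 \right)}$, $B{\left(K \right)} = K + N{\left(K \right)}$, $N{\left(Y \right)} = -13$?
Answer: $\frac{25761}{69583306} \approx 0.00037022$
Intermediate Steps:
$E{\left(o \right)} = 2 o \left(38 + o\right)$ ($E{\left(o \right)} = \left(38 + o\right) 2 o = 2 o \left(38 + o\right)$)
$B{\left(K \right)} = -13 + K$ ($B{\left(K \right)} = K - 13 = -13 + K$)
$k = \frac{16229}{6}$ ($k = \frac{2 \cdot 73 \left(38 + 73\right) - \left(-13 - 10\right)}{6} = \frac{2 \cdot 73 \cdot 111 - -23}{6} = \frac{16206 + 23}{6} = \frac{1}{6} \cdot 16229 = \frac{16229}{6} \approx 2704.8$)
$\frac{1}{- \frac{63937}{17174} + k} = \frac{1}{- \frac{63937}{17174} + \frac{16229}{6}} = \frac{1}{\frac{69583306}{25761}} = \frac{25761}{69583306}$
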